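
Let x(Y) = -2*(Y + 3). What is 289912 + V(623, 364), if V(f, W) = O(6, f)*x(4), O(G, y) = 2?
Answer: 289884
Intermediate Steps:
x(Y) = -6 - 2*Y (x(Y) = -2*(3 + Y) = -6 - 2*Y)
V(f, W) = -28 (V(f, W) = 2*(-6 - 2*4) = 2*(-6 - 8) = 2*(-14) = -28)
289912 + V(623, 364) = 289912 - 28 = 289884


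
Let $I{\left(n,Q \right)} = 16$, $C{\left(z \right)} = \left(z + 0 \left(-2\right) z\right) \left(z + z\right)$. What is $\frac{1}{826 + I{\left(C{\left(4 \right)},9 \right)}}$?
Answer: $\frac{1}{842} \approx 0.0011876$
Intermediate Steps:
$C{\left(z \right)} = 2 z^{2}$ ($C{\left(z \right)} = \left(z + 0 z\right) 2 z = \left(z + 0\right) 2 z = z 2 z = 2 z^{2}$)
$\frac{1}{826 + I{\left(C{\left(4 \right)},9 \right)}} = \frac{1}{826 + 16} = \frac{1}{842}$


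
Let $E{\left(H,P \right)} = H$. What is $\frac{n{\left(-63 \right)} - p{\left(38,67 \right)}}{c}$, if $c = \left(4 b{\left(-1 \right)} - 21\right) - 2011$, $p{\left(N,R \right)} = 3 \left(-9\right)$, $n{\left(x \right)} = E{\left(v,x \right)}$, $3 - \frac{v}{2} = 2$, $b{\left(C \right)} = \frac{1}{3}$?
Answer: $- \frac{87}{6092} \approx -0.014281$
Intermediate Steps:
$b{\left(C \right)} = \frac{1}{3}$
$v = 2$ ($v = 6 - 4 = 2$)
$n{\left(x \right)} = 2$
$p{\left(N,R \right)} = -27$
$c = - \frac{6092}{3}$ ($c = \left(4 \cdot \frac{1}{3} - 21\right) - 2011 = \left(\frac{4}{3} - 21\right) - 2011 = - \frac{59}{3} - 2011 = - \frac{6092}{3} \approx -2030.7$)
$\frac{n{\left(-63 \right)} - p{\left(38,67 \right)}}{c} = \frac{2 - -27}{- \frac{6092}{3}} = \left(2 + 27\right) \left(- \frac{3}{6092}\right) = 29 \left(- \frac{3}{6092}\right) = - \frac{87}{6092}$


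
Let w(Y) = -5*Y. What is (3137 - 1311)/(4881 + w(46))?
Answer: 1826/4651 ≈ 0.39260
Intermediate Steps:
(3137 - 1311)/(4881 + w(46)) = (3137 - 1311)/(4881 - 5*46) = 1826/(4881 - 230) = 1826/4651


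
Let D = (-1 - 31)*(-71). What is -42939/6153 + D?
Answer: 4645559/2051 ≈ 2265.0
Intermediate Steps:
D = 2272 (D = -32*(-71) = 2272)
-42939/6153 + D = -42939/6153 + 2272 = -42939*1/6153 + 2272 = -14313/2051 + 2272 = 4645559/2051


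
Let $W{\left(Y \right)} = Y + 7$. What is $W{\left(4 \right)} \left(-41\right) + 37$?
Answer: $-414$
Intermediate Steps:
$W{\left(Y \right)} = 7 + Y$
$W{\left(4 \right)} \left(-41\right) + 37 = \left(7 + 4\right) \left(-41\right) + 37 = 11 \left(-41\right) + 37 = -451 + 37 = -414$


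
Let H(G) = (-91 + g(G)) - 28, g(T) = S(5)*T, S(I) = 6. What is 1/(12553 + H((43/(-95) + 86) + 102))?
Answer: 95/1288132 ≈ 7.3750e-5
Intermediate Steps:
g(T) = 6*T
H(G) = -119 + 6*G (H(G) = (-91 + 6*G) - 28 = -119 + 6*G)
1/(12553 + H((43/(-95) + 86) + 102)) = 1/(12553 + (-119 + 6*((43/(-95) + 86) + 102))) = 1/(12553 + (-119 + 6*((43*(-1/95) + 86) + 102))) = 1/(12553 + (-119 + 6*((-43/95 + 86) + 102))) = 1/(12553 + (-119 + 6*(8127/95 + 102))) = 1/(12553 + (-119 + 6*(17817/95))) = 1/(12553 + (-119 + 106902/95)) = 1/(12553 + 95597/95) = 1/(1288132/95) = 95/1288132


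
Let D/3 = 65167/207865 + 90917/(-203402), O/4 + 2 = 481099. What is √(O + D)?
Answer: √3440057698104568665892701710/42280156730 ≈ 1387.2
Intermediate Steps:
O = 1924388 (O = -8 + 4*481099 = -8 + 1924396 = 1924388)
D = -16930092213/42280156730 (D = 3*(65167/207865 + 90917/(-203402)) = 3*(65167*(1/207865) + 90917*(-1/203402)) = 3*(65167/207865 - 90917/203402) = 3*(-5643364071/42280156730) = -16930092213/42280156730 ≈ -0.40043)
√(O + D) = √(1924388 - 16930092213/42280156730) = √(81363409319239027/42280156730) = √3440057698104568665892701710/42280156730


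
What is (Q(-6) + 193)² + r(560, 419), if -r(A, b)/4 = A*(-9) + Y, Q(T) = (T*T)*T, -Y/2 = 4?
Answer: 20721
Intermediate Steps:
Y = -8 (Y = -2*4 = -8)
Q(T) = T³ (Q(T) = T²*T = T³)
r(A, b) = 32 + 36*A (r(A, b) = -4*(A*(-9) - 8) = -4*(-9*A - 8) = -4*(-8 - 9*A) = 32 + 36*A)
(Q(-6) + 193)² + r(560, 419) = ((-6)³ + 193)² + (32 + 36*560) = (-216 + 193)² + (32 + 20160) = (-23)² + 20192 = 529 + 20192 = 20721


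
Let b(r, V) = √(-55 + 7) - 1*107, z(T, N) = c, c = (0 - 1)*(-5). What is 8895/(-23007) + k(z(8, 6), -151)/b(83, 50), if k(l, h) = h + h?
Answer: 213727461/88170493 + 1208*I*√3/11497 ≈ 2.424 + 0.18199*I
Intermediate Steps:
c = 5 (c = -1*(-5) = 5)
z(T, N) = 5
b(r, V) = -107 + 4*I*√3 (b(r, V) = √(-48) - 107 = 4*I*√3 - 107 = -107 + 4*I*√3)
k(l, h) = 2*h
8895/(-23007) + k(z(8, 6), -151)/b(83, 50) = 8895/(-23007) + (2*(-151))/(-107 + 4*I*√3) = 8895*(-1/23007) - 302/(-107 + 4*I*√3) = -2965/7669 - 302/(-107 + 4*I*√3)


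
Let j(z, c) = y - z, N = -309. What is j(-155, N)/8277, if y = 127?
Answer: 94/2759 ≈ 0.034070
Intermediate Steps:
j(z, c) = 127 - z
j(-155, N)/8277 = (127 - 1*(-155))/8277 = (127 + 155)*(1/8277) = 282*(1/8277) = 94/2759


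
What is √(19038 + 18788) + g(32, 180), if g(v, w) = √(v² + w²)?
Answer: √37826 + 4*√2089 ≈ 377.31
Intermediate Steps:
√(19038 + 18788) + g(32, 180) = √(19038 + 18788) + √(32² + 180²) = √37826 + √(1024 + 32400) = √37826 + √33424 = √37826 + 4*√2089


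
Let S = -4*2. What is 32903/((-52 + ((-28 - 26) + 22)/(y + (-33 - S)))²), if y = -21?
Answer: 17405687/1392400 ≈ 12.500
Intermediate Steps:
S = -8
32903/((-52 + ((-28 - 26) + 22)/(y + (-33 - S)))²) = 32903/((-52 + ((-28 - 26) + 22)/(-21 + (-33 - 1*(-8))))²) = 32903/((-52 + (-54 + 22)/(-21 + (-33 + 8)))²) = 32903/((-52 - 32/(-21 - 25))²) = 32903/((-52 - 32/(-46))²) = 32903/((-52 - 32*(-1/46))²) = 32903/((-52 + 16/23)²) = 32903/((-1180/23)²) = 32903/(1392400/529) = 32903*(529/1392400) = 17405687/1392400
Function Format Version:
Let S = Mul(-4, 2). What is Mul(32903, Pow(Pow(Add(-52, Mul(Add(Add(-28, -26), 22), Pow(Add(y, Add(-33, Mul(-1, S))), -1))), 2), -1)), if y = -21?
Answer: Rational(17405687, 1392400) ≈ 12.500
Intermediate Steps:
S = -8
Mul(32903, Pow(Pow(Add(-52, Mul(Add(Add(-28, -26), 22), Pow(Add(y, Add(-33, Mul(-1, S))), -1))), 2), -1)) = Mul(32903, Pow(Pow(Add(-52, Mul(Add(Add(-28, -26), 22), Pow(Add(-21, Add(-33, Mul(-1, -8))), -1))), 2), -1)) = Mul(32903, Pow(Pow(Add(-52, Mul(Add(-54, 22), Pow(Add(-21, Add(-33, 8)), -1))), 2), -1)) = Mul(32903, Pow(Pow(Add(-52, Mul(-32, Pow(Add(-21, -25), -1))), 2), -1)) = Mul(32903, Pow(Pow(Add(-52, Mul(-32, Pow(-46, -1))), 2), -1)) = Mul(32903, Pow(Pow(Add(-52, Mul(-32, Rational(-1, 46))), 2), -1)) = Mul(32903, Pow(Pow(Add(-52, Rational(16, 23)), 2), -1)) = Mul(32903, Pow(Pow(Rational(-1180, 23), 2), -1)) = Mul(32903, Pow(Rational(1392400, 529), -1)) = Mul(32903, Rational(529, 1392400)) = Rational(17405687, 1392400)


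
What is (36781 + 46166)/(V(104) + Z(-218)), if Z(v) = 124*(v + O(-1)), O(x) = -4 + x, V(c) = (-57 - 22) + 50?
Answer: -27649/9227 ≈ -2.9965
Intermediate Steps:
V(c) = -29 (V(c) = -79 + 50 = -29)
Z(v) = -620 + 124*v (Z(v) = 124*(v + (-4 - 1)) = 124*(v - 5) = 124*(-5 + v) = -620 + 124*v)
(36781 + 46166)/(V(104) + Z(-218)) = (36781 + 46166)/(-29 + (-620 + 124*(-218))) = 82947/(-29 + (-620 - 27032)) = 82947/(-29 - 27652) = 82947/(-27681) = 82947*(-1/27681) = -27649/9227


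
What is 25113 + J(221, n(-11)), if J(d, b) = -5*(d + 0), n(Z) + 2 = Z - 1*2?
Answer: 24008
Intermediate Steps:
n(Z) = -4 + Z (n(Z) = -2 + (Z - 1*2) = -2 + (Z - 2) = -2 + (-2 + Z) = -4 + Z)
J(d, b) = -5*d
25113 + J(221, n(-11)) = 25113 - 5*221 = 25113 - 1105 = 24008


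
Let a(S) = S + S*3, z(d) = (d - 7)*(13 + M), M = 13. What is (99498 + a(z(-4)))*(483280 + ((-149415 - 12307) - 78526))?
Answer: 23903169328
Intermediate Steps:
z(d) = -182 + 26*d (z(d) = (d - 7)*(13 + 13) = (-7 + d)*26 = -182 + 26*d)
a(S) = 4*S (a(S) = S + 3*S = 4*S)
(99498 + a(z(-4)))*(483280 + ((-149415 - 12307) - 78526)) = (99498 + 4*(-182 + 26*(-4)))*(483280 + ((-149415 - 12307) - 78526)) = (99498 + 4*(-182 - 104))*(483280 + (-161722 - 78526)) = (99498 + 4*(-286))*(483280 - 240248) = (99498 - 1144)*243032 = 98354*243032 = 23903169328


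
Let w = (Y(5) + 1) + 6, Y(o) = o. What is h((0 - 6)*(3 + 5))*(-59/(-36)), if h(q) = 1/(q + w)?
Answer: -59/1296 ≈ -0.045525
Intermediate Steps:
w = 12 (w = (5 + 1) + 6 = 6 + 6 = 12)
h(q) = 1/(12 + q) (h(q) = 1/(q + 12) = 1/(12 + q))
h((0 - 6)*(3 + 5))*(-59/(-36)) = (-59/(-36))/(12 + (0 - 6)*(3 + 5)) = (-59*(-1/36))/(12 - 6*8) = (59/36)/(12 - 48) = (59/36)/(-36) = -1/36*59/36 = -59/1296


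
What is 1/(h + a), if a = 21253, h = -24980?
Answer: -1/3727 ≈ -0.00026831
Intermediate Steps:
1/(h + a) = 1/(-24980 + 21253) = 1/(-3727) = -1/3727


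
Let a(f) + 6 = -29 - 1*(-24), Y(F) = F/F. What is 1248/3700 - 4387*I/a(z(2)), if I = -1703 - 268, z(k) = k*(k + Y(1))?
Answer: -7998265293/10175 ≈ -7.8607e+5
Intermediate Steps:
Y(F) = 1
z(k) = k*(1 + k) (z(k) = k*(k + 1) = k*(1 + k))
a(f) = -11 (a(f) = -6 + (-29 - 1*(-24)) = -6 + (-29 + 24) = -6 - 5 = -11)
I = -1971
1248/3700 - 4387*I/a(z(2)) = 1248/3700 - 4387/((-11/(-1971))) = 1248*(1/3700) - 4387/((-11*(-1/1971))) = 312/925 - 4387/11/1971 = 312/925 - 4387*1971/11 = 312/925 - 8646777/11 = -7998265293/10175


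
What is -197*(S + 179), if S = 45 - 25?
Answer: -39203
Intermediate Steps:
S = 20
-197*(S + 179) = -197*(20 + 179) = -197*199 = -39203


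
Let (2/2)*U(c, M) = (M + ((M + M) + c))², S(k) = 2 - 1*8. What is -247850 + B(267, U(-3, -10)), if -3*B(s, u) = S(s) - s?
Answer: -247759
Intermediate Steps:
S(k) = -6 (S(k) = 2 - 8 = -6)
U(c, M) = (c + 3*M)² (U(c, M) = (M + ((M + M) + c))² = (M + (2*M + c))² = (M + (c + 2*M))² = (c + 3*M)²)
B(s, u) = 2 + s/3 (B(s, u) = -(-6 - s)/3 = 2 + s/3)
-247850 + B(267, U(-3, -10)) = -247850 + (2 + (⅓)*267) = -247850 + (2 + 89) = -247850 + 91 = -247759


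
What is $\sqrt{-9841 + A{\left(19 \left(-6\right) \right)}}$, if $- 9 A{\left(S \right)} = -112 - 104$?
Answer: $i \sqrt{9817} \approx 99.081 i$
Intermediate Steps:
$A{\left(S \right)} = 24$ ($A{\left(S \right)} = - \frac{-112 - 104}{9} = \left(- \frac{1}{9}\right) \left(-216\right) = 24$)
$\sqrt{-9841 + A{\left(19 \left(-6\right) \right)}} = \sqrt{-9841 + 24} = \sqrt{-9817} = i \sqrt{9817}$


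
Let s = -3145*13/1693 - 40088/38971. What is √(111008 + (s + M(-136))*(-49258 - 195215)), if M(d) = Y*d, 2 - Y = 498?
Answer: I*√71760168006427196306449159/65977903 ≈ 1.2839e+5*I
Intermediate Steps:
Y = -496 (Y = 2 - 1*498 = 2 - 498 = -496)
s = -1661198319/65977903 (s = -40885*1/1693 - 40088*1/38971 = -40885/1693 - 40088/38971 = -1661198319/65977903 ≈ -25.178)
M(d) = -496*d
√(111008 + (s + M(-136))*(-49258 - 195215)) = √(111008 + (-1661198319/65977903 - 496*(-136))*(-49258 - 195215)) = √(111008 + (-1661198319/65977903 + 67456)*(-244473)) = √(111008 + (4448944226449/65977903)*(-244473)) = √(111008 - 1087646741872666377/65977903) = √(-1087639417797610153/65977903) = I*√71760168006427196306449159/65977903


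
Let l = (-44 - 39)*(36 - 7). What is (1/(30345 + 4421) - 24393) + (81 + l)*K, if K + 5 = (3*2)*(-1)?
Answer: 41475839/34766 ≈ 1193.0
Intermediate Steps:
K = -11 (K = -5 + (3*2)*(-1) = -5 + 6*(-1) = -5 - 6 = -11)
l = -2407 (l = -83*29 = -2407)
(1/(30345 + 4421) - 24393) + (81 + l)*K = (1/(30345 + 4421) - 24393) + (81 - 2407)*(-11) = (1/34766 - 24393) - 2326*(-11) = (1/34766 - 24393) + 25586 = -848047037/34766 + 25586 = 41475839/34766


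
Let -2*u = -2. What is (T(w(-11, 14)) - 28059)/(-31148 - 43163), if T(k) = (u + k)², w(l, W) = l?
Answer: 27959/74311 ≈ 0.37624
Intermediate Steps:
u = 1 (u = -½*(-2) = 1)
T(k) = (1 + k)²
(T(w(-11, 14)) - 28059)/(-31148 - 43163) = ((1 - 11)² - 28059)/(-31148 - 43163) = ((-10)² - 28059)/(-74311) = (100 - 28059)*(-1/74311) = -27959*(-1/74311) = 27959/74311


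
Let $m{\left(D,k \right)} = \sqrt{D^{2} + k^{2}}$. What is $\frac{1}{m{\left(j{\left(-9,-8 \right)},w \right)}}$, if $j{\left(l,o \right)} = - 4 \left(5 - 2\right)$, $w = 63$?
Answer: $\frac{\sqrt{457}}{1371} \approx 0.015593$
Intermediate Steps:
$j{\left(l,o \right)} = -12$ ($j{\left(l,o \right)} = \left(-4\right) 3 = -12$)
$\frac{1}{m{\left(j{\left(-9,-8 \right)},w \right)}} = \frac{1}{\sqrt{\left(-12\right)^{2} + 63^{2}}} = \frac{1}{\sqrt{144 + 3969}} = \frac{1}{\sqrt{4113}} = \frac{1}{3 \sqrt{457}} = \frac{\sqrt{457}}{1371}$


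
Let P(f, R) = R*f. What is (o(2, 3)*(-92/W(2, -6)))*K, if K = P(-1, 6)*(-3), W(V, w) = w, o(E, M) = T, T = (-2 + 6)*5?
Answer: 5520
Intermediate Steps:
T = 20 (T = 4*5 = 20)
o(E, M) = 20
K = 18 (K = (6*(-1))*(-3) = -6*(-3) = 18)
(o(2, 3)*(-92/W(2, -6)))*K = (20*(-92/(-6)))*18 = (20*(-92*(-⅙)))*18 = (20*(46/3))*18 = (920/3)*18 = 5520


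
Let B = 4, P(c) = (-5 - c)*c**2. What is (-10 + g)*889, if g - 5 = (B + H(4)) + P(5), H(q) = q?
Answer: -219583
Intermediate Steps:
P(c) = c**2*(-5 - c)
g = -237 (g = 5 + ((4 + 4) + 5**2*(-5 - 1*5)) = 5 + (8 + 25*(-5 - 5)) = 5 + (8 + 25*(-10)) = 5 + (8 - 250) = 5 - 242 = -237)
(-10 + g)*889 = (-10 - 237)*889 = -247*889 = -219583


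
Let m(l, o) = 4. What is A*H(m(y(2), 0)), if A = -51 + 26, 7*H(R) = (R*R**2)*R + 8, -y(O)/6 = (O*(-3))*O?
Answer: -6600/7 ≈ -942.86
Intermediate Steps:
y(O) = 18*O**2 (y(O) = -6*O*(-3)*O = -6*(-3*O)*O = -(-18)*O**2 = 18*O**2)
H(R) = 8/7 + R**4/7 (H(R) = ((R*R**2)*R + 8)/7 = (R**3*R + 8)/7 = (R**4 + 8)/7 = (8 + R**4)/7 = 8/7 + R**4/7)
A = -25
A*H(m(y(2), 0)) = -25*(8/7 + (1/7)*4**4) = -25*(8/7 + (1/7)*256) = -25*(8/7 + 256/7) = -25*264/7 = -6600/7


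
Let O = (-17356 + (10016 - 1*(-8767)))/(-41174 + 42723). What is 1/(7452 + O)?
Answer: 1549/11544575 ≈ 0.00013418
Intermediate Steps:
O = 1427/1549 (O = (-17356 + (10016 + 8767))/1549 = (-17356 + 18783)*(1/1549) = 1427*(1/1549) = 1427/1549 ≈ 0.92124)
1/(7452 + O) = 1/(7452 + 1427/1549) = 1/(11544575/1549) = 1549/11544575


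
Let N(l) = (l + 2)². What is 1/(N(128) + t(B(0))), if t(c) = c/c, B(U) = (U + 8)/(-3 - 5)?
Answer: 1/16901 ≈ 5.9168e-5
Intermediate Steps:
B(U) = -1 - U/8 (B(U) = (8 + U)/(-8) = (8 + U)*(-⅛) = -1 - U/8)
t(c) = 1
N(l) = (2 + l)²
1/(N(128) + t(B(0))) = 1/((2 + 128)² + 1) = 1/(130² + 1) = 1/(16900 + 1) = 1/16901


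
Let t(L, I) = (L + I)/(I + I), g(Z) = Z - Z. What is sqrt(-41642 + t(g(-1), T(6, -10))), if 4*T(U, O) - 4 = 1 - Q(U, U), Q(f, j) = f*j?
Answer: I*sqrt(166566)/2 ≈ 204.06*I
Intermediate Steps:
g(Z) = 0
T(U, O) = 5/4 - U**2/4 (T(U, O) = 1 + (1 - U*U)/4 = 1 + (1 - U**2)/4 = 1 + (1/4 - U**2/4) = 5/4 - U**2/4)
t(L, I) = (I + L)/(2*I) (t(L, I) = (I + L)/((2*I)) = (I + L)*(1/(2*I)) = (I + L)/(2*I))
sqrt(-41642 + t(g(-1), T(6, -10))) = sqrt(-41642 + ((5/4 - 1/4*6**2) + 0)/(2*(5/4 - 1/4*6**2))) = sqrt(-41642 + ((5/4 - 1/4*36) + 0)/(2*(5/4 - 1/4*36))) = sqrt(-41642 + ((5/4 - 9) + 0)/(2*(5/4 - 9))) = sqrt(-41642 + (-31/4 + 0)/(2*(-31/4))) = sqrt(-41642 + (1/2)*(-4/31)*(-31/4)) = sqrt(-41642 + 1/2) = sqrt(-83283/2) = I*sqrt(166566)/2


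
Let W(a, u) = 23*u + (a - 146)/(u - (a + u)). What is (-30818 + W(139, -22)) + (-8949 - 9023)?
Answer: -6852137/139 ≈ -49296.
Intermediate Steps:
W(a, u) = 23*u - (-146 + a)/a (W(a, u) = 23*u + (-146 + a)/(u + (-a - u)) = 23*u + (-146 + a)/((-a)) = 23*u + (-146 + a)*(-1/a) = 23*u - (-146 + a)/a)
(-30818 + W(139, -22)) + (-8949 - 9023) = (-30818 + (-1 + 23*(-22) + 146/139)) + (-8949 - 9023) = (-30818 + (-1 - 506 + 146*(1/139))) - 17972 = (-30818 + (-1 - 506 + 146/139)) - 17972 = (-30818 - 70327/139) - 17972 = -4354029/139 - 17972 = -6852137/139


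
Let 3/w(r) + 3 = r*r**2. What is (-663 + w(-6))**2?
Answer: 2342560000/5329 ≈ 4.3959e+5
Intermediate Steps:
w(r) = 3/(-3 + r**3) (w(r) = 3/(-3 + r*r**2) = 3/(-3 + r**3))
(-663 + w(-6))**2 = (-663 + 3/(-3 + (-6)**3))**2 = (-663 + 3/(-3 - 216))**2 = (-663 + 3/(-219))**2 = (-663 + 3*(-1/219))**2 = (-663 - 1/73)**2 = (-48400/73)**2 = 2342560000/5329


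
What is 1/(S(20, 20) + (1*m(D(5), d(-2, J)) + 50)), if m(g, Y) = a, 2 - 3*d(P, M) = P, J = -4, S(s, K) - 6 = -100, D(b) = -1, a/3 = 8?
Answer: -1/20 ≈ -0.050000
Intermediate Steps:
a = 24 (a = 3*8 = 24)
S(s, K) = -94 (S(s, K) = 6 - 100 = -94)
d(P, M) = ⅔ - P/3
m(g, Y) = 24
1/(S(20, 20) + (1*m(D(5), d(-2, J)) + 50)) = 1/(-94 + (1*24 + 50)) = 1/(-94 + (24 + 50)) = 1/(-94 + 74) = 1/(-20) = -1/20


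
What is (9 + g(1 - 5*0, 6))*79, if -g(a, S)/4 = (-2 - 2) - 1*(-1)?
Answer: 1659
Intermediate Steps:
g(a, S) = 12 (g(a, S) = -4*((-2 - 2) - 1*(-1)) = -4*(-4 + 1) = -4*(-3) = 12)
(9 + g(1 - 5*0, 6))*79 = (9 + 12)*79 = 21*79 = 1659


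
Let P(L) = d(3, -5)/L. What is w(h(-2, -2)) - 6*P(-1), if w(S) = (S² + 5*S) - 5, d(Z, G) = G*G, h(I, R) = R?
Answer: 139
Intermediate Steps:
d(Z, G) = G²
w(S) = -5 + S² + 5*S
P(L) = 25/L (P(L) = (-5)²/L = 25/L)
w(h(-2, -2)) - 6*P(-1) = (-5 + (-2)² + 5*(-2)) - 150/(-1) = (-5 + 4 - 10) - 150*(-1) = -11 - 6*(-25) = -11 + 150 = 139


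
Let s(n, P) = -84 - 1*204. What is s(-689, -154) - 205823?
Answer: -206111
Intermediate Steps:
s(n, P) = -288 (s(n, P) = -84 - 204 = -288)
s(-689, -154) - 205823 = -288 - 205823 = -206111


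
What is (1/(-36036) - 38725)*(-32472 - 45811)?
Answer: 109243464708583/36036 ≈ 3.0315e+9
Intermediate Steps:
(1/(-36036) - 38725)*(-32472 - 45811) = (-1/36036 - 38725)*(-78283) = -1395494101/36036*(-78283) = 109243464708583/36036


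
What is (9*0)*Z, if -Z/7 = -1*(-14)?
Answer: 0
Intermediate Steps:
Z = -98 (Z = -(-7)*(-14) = -7*14 = -98)
(9*0)*Z = (9*0)*(-98) = 0*(-98) = 0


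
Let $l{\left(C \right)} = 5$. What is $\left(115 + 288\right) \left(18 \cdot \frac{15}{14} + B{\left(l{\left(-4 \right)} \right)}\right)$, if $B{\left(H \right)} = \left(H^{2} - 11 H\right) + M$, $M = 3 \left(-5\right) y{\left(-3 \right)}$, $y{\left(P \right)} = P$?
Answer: $\frac{96720}{7} \approx 13817.0$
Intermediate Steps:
$M = 45$ ($M = 3 \left(-5\right) \left(-3\right) = \left(-15\right) \left(-3\right) = 45$)
$B{\left(H \right)} = 45 + H^{2} - 11 H$ ($B{\left(H \right)} = \left(H^{2} - 11 H\right) + 45 = 45 + H^{2} - 11 H$)
$\left(115 + 288\right) \left(18 \cdot \frac{15}{14} + B{\left(l{\left(-4 \right)} \right)}\right) = \left(115 + 288\right) \left(18 \cdot \frac{15}{14} + \left(45 + 5^{2} - 55\right)\right) = 403 \left(18 \cdot 15 \cdot \frac{1}{14} + \left(45 + 25 - 55\right)\right) = 403 \left(18 \cdot \frac{15}{14} + 15\right) = 403 \left(\frac{135}{7} + 15\right) = 403 \cdot \frac{240}{7} = \frac{96720}{7}$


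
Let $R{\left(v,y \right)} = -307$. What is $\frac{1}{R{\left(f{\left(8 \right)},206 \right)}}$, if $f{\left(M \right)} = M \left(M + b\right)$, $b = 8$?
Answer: $- \frac{1}{307} \approx -0.0032573$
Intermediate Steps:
$f{\left(M \right)} = M \left(8 + M\right)$ ($f{\left(M \right)} = M \left(M + 8\right) = M \left(8 + M\right)$)
$\frac{1}{R{\left(f{\left(8 \right)},206 \right)}} = \frac{1}{-307} = - \frac{1}{307}$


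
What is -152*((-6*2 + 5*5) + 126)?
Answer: -21128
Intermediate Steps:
-152*((-6*2 + 5*5) + 126) = -152*((-12 + 25) + 126) = -152*(13 + 126) = -152*139 = -21128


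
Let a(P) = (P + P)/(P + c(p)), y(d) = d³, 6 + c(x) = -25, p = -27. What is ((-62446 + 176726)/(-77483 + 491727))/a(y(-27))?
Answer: 281614490/2038391163 ≈ 0.13816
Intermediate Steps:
c(x) = -31 (c(x) = -6 - 25 = -31)
a(P) = 2*P/(-31 + P) (a(P) = (P + P)/(P - 31) = (2*P)/(-31 + P) = 2*P/(-31 + P))
((-62446 + 176726)/(-77483 + 491727))/a(y(-27)) = ((-62446 + 176726)/(-77483 + 491727))/((2*(-27)³/(-31 + (-27)³))) = (114280/414244)/((2*(-19683)/(-31 - 19683))) = (114280*(1/414244))/((2*(-19683)/(-19714))) = 28570/(103561*((2*(-19683)*(-1/19714)))) = 28570/(103561*(19683/9857)) = (28570/103561)*(9857/19683) = 281614490/2038391163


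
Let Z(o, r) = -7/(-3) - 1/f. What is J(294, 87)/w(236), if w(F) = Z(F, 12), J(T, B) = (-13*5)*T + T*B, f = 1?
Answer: 4851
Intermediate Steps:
Z(o, r) = 4/3 (Z(o, r) = -7/(-3) - 1/1 = -7*(-⅓) - 1*1 = 7/3 - 1 = 4/3)
J(T, B) = -65*T + B*T
w(F) = 4/3
J(294, 87)/w(236) = (294*(-65 + 87))/(4/3) = (294*22)*(¾) = 6468*(¾) = 4851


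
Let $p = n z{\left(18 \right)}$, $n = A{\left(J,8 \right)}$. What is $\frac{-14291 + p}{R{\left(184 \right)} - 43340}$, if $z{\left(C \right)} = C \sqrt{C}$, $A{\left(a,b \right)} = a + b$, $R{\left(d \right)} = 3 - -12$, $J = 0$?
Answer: $\frac{14291}{43325} - \frac{432 \sqrt{2}}{43325} \approx 0.31575$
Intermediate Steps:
$R{\left(d \right)} = 15$ ($R{\left(d \right)} = 3 + 12 = 15$)
$n = 8$ ($n = 0 + 8 = 8$)
$z{\left(C \right)} = C^{\frac{3}{2}}$
$p = 432 \sqrt{2}$ ($p = 8 \cdot 18^{\frac{3}{2}} = 8 \cdot 54 \sqrt{2} = 432 \sqrt{2} \approx 610.94$)
$\frac{-14291 + p}{R{\left(184 \right)} - 43340} = \frac{-14291 + 432 \sqrt{2}}{15 - 43340} = \frac{-14291 + 432 \sqrt{2}}{-43325} = \left(-14291 + 432 \sqrt{2}\right) \left(- \frac{1}{43325}\right) = \frac{14291}{43325} - \frac{432 \sqrt{2}}{43325}$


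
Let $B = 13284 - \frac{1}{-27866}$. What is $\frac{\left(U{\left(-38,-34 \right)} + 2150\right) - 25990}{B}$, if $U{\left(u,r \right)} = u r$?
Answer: $- \frac{628322568}{370171945} \approx -1.6974$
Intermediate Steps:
$U{\left(u,r \right)} = r u$
$B = \frac{370171945}{27866}$ ($B = 13284 - - \frac{1}{27866} = 13284 + \frac{1}{27866} = \frac{370171945}{27866} \approx 13284.0$)
$\frac{\left(U{\left(-38,-34 \right)} + 2150\right) - 25990}{B} = \frac{\left(\left(-34\right) \left(-38\right) + 2150\right) - 25990}{\frac{370171945}{27866}} = \left(\left(1292 + 2150\right) - 25990\right) \frac{27866}{370171945} = \left(3442 - 25990\right) \frac{27866}{370171945} = \left(-22548\right) \frac{27866}{370171945} = - \frac{628322568}{370171945}$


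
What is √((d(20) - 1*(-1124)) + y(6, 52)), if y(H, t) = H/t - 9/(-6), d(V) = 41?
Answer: √197158/13 ≈ 34.156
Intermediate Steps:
y(H, t) = 3/2 + H/t (y(H, t) = H/t - 9*(-⅙) = H/t + 3/2 = 3/2 + H/t)
√((d(20) - 1*(-1124)) + y(6, 52)) = √((41 - 1*(-1124)) + (3/2 + 6/52)) = √((41 + 1124) + (3/2 + 6*(1/52))) = √(1165 + (3/2 + 3/26)) = √(1165 + 21/13) = √(15166/13) = √197158/13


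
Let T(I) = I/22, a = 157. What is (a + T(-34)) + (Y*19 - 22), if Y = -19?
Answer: -2503/11 ≈ -227.55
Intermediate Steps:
T(I) = I/22 (T(I) = I*(1/22) = I/22)
(a + T(-34)) + (Y*19 - 22) = (157 + (1/22)*(-34)) + (-19*19 - 22) = (157 - 17/11) + (-361 - 22) = 1710/11 - 383 = -2503/11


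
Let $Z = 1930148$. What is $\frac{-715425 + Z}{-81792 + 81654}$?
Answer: $- \frac{1214723}{138} \approx -8802.3$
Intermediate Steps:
$\frac{-715425 + Z}{-81792 + 81654} = \frac{-715425 + 1930148}{-81792 + 81654} = \frac{1214723}{-138} = 1214723 \left(- \frac{1}{138}\right) = - \frac{1214723}{138}$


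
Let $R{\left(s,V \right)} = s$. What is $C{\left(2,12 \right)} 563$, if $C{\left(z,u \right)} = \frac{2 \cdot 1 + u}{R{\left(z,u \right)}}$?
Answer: $3941$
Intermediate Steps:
$C{\left(z,u \right)} = \frac{2 + u}{z}$ ($C{\left(z,u \right)} = \frac{2 \cdot 1 + u}{z} = \frac{2 + u}{z}$)
$C{\left(2,12 \right)} 563 = \frac{2 + 12}{2} \cdot 563 = \frac{1}{2} \cdot 14 \cdot 563 = 7 \cdot 563 = 3941$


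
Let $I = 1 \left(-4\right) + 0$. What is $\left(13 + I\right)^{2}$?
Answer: $81$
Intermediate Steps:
$I = -4$ ($I = -4 + 0 = -4$)
$\left(13 + I\right)^{2} = \left(13 - 4\right)^{2} = 9^{2} = 81$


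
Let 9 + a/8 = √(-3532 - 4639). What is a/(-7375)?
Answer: 72/7375 - 8*I*√8171/7375 ≈ 0.0097627 - 0.098054*I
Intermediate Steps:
a = -72 + 8*I*√8171 (a = -72 + 8*√(-3532 - 4639) = -72 + 8*√(-8171) = -72 + 8*(I*√8171) = -72 + 8*I*√8171 ≈ -72.0 + 723.15*I)
a/(-7375) = (-72 + 8*I*√8171)/(-7375) = (-72 + 8*I*√8171)*(-1/7375) = 72/7375 - 8*I*√8171/7375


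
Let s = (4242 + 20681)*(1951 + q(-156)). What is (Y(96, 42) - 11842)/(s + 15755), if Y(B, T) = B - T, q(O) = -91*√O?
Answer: -143343636016/792083138703607 - 13367550742*I*√39/792083138703607 ≈ -0.00018097 - 0.00010539*I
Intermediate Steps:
s = 48624773 - 4535986*I*√39 (s = (4242 + 20681)*(1951 - 182*I*√39) = 24923*(1951 - 182*I*√39) = 48624773 - 4535986*I*√39 ≈ 4.8625e+7 - 2.8327e+7*I)
(Y(96, 42) - 11842)/(s + 15755) = ((96 - 1*42) - 11842)/((48624773 - 4535986*I*√39) + 15755) = ((96 - 42) - 11842)/(48640528 - 4535986*I*√39) = (54 - 11842)/(48640528 - 4535986*I*√39) = -11788/(48640528 - 4535986*I*√39)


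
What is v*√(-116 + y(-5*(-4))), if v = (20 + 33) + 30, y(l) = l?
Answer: 332*I*√6 ≈ 813.23*I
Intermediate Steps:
v = 83 (v = 53 + 30 = 83)
v*√(-116 + y(-5*(-4))) = 83*√(-116 - 5*(-4)) = 83*√(-116 + 20) = 83*√(-96) = 83*(4*I*√6) = 332*I*√6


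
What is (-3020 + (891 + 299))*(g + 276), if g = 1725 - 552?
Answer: -2651670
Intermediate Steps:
g = 1173
(-3020 + (891 + 299))*(g + 276) = (-3020 + (891 + 299))*(1173 + 276) = (-3020 + 1190)*1449 = -1830*1449 = -2651670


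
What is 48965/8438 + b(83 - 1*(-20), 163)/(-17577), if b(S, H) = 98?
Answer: 122832983/21187818 ≈ 5.7973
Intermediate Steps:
48965/8438 + b(83 - 1*(-20), 163)/(-17577) = 48965/8438 + 98/(-17577) = 48965*(1/8438) + 98*(-1/17577) = 48965/8438 - 14/2511 = 122832983/21187818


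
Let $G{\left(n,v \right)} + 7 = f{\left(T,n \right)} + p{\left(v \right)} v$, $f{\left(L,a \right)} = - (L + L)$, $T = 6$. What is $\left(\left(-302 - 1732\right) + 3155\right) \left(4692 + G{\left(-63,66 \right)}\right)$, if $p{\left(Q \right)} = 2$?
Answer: $5386405$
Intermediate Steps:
$f{\left(L,a \right)} = - 2 L$
$G{\left(n,v \right)} = -19 + 2 v$ ($G{\left(n,v \right)} = -7 + \left(\left(-2\right) 6 + 2 v\right) = -7 + \left(-12 + 2 v\right) = -19 + 2 v$)
$\left(\left(-302 - 1732\right) + 3155\right) \left(4692 + G{\left(-63,66 \right)}\right) = \left(\left(-302 - 1732\right) + 3155\right) \left(4692 + \left(-19 + 2 \cdot 66\right)\right) = \left(-2034 + 3155\right) \left(4692 + \left(-19 + 132\right)\right) = 1121 \left(4692 + 113\right) = 1121 \cdot 4805 = 5386405$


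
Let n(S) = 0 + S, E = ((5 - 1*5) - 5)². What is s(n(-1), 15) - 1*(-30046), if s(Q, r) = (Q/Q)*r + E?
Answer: 30086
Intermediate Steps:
E = 25 (E = ((5 - 5) - 5)² = (0 - 5)² = (-5)² = 25)
n(S) = S
s(Q, r) = 25 + r (s(Q, r) = (Q/Q)*r + 25 = 1*r + 25 = r + 25 = 25 + r)
s(n(-1), 15) - 1*(-30046) = (25 + 15) - 1*(-30046) = 40 + 30046 = 30086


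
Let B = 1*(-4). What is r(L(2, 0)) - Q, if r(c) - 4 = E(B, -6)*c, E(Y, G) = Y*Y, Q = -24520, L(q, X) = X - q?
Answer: 24492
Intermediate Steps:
B = -4
E(Y, G) = Y**2
r(c) = 4 + 16*c (r(c) = 4 + (-4)**2*c = 4 + 16*c)
r(L(2, 0)) - Q = (4 + 16*(0 - 1*2)) - 1*(-24520) = (4 + 16*(0 - 2)) + 24520 = (4 + 16*(-2)) + 24520 = (4 - 32) + 24520 = -28 + 24520 = 24492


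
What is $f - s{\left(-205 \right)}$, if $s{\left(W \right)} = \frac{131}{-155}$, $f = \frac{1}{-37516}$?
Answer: $\frac{4914441}{5814980} \approx 0.84513$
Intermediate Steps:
$f = - \frac{1}{37516} \approx -2.6655 \cdot 10^{-5}$
$s{\left(W \right)} = - \frac{131}{155}$ ($s{\left(W \right)} = 131 \left(- \frac{1}{155}\right) = - \frac{131}{155}$)
$f - s{\left(-205 \right)} = - \frac{1}{37516} - - \frac{131}{155} = - \frac{1}{37516} + \frac{131}{155} = \frac{4914441}{5814980}$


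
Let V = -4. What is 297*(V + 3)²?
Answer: 297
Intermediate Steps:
297*(V + 3)² = 297*(-4 + 3)² = 297*(-1)² = 297*1 = 297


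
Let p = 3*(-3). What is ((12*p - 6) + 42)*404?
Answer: -29088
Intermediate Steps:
p = -9
((12*p - 6) + 42)*404 = ((12*(-9) - 6) + 42)*404 = ((-108 - 6) + 42)*404 = (-114 + 42)*404 = -72*404 = -29088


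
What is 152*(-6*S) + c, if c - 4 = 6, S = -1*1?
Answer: 922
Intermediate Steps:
S = -1
c = 10 (c = 4 + 6 = 10)
152*(-6*S) + c = 152*(-6*(-1)) + 10 = 152*6 + 10 = 912 + 10 = 922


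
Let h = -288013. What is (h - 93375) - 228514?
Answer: -609902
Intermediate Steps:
(h - 93375) - 228514 = (-288013 - 93375) - 228514 = -381388 - 228514 = -609902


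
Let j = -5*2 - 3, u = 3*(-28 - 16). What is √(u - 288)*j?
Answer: -26*I*√105 ≈ -266.42*I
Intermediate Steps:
u = -132 (u = 3*(-44) = -132)
j = -13 (j = -10 - 3 = -13)
√(u - 288)*j = √(-132 - 288)*(-13) = √(-420)*(-13) = (2*I*√105)*(-13) = -26*I*√105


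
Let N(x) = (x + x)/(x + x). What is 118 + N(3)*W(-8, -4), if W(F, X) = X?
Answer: 114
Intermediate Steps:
N(x) = 1 (N(x) = (2*x)/((2*x)) = (2*x)*(1/(2*x)) = 1)
118 + N(3)*W(-8, -4) = 118 + 1*(-4) = 118 - 4 = 114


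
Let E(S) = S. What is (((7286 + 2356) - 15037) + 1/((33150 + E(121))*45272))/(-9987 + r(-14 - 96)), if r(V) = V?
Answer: 8126190221239/15208552857064 ≈ 0.53432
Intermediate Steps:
(((7286 + 2356) - 15037) + 1/((33150 + E(121))*45272))/(-9987 + r(-14 - 96)) = (((7286 + 2356) - 15037) + 1/((33150 + 121)*45272))/(-9987 + (-14 - 96)) = ((9642 - 15037) + (1/45272)/33271)/(-9987 - 110) = (-5395 + (1/33271)*(1/45272))/(-10097) = (-5395 + 1/1506244712)*(-1/10097) = -8126190221239/1506244712*(-1/10097) = 8126190221239/15208552857064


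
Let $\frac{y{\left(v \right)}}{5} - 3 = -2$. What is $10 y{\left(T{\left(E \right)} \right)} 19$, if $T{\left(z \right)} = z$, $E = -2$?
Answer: $950$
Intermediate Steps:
$y{\left(v \right)} = 5$ ($y{\left(v \right)} = 15 + 5 \left(-2\right) = 15 - 10 = 5$)
$10 y{\left(T{\left(E \right)} \right)} 19 = 10 \cdot 5 \cdot 19 = 50 \cdot 19 = 950$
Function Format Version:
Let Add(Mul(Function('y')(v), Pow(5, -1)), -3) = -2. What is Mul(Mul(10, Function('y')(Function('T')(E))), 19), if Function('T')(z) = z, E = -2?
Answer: 950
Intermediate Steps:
Function('y')(v) = 5 (Function('y')(v) = Add(15, Mul(5, -2)) = Add(15, -10) = 5)
Mul(Mul(10, Function('y')(Function('T')(E))), 19) = Mul(Mul(10, 5), 19) = Mul(50, 19) = 950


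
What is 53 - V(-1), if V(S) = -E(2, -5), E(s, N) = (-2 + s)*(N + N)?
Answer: 53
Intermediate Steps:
E(s, N) = 2*N*(-2 + s) (E(s, N) = (-2 + s)*(2*N) = 2*N*(-2 + s))
V(S) = 0 (V(S) = -2*(-5)*(-2 + 2) = -2*(-5)*0 = -1*0 = 0)
53 - V(-1) = 53 - 1*0 = 53 + 0 = 53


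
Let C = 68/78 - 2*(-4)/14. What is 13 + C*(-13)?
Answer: -121/21 ≈ -5.7619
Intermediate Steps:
C = 394/273 (C = 68*(1/78) + 8*(1/14) = 34/39 + 4/7 = 394/273 ≈ 1.4432)
13 + C*(-13) = 13 + (394/273)*(-13) = 13 - 394/21 = -121/21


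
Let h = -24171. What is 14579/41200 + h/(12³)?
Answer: -20221931/1483200 ≈ -13.634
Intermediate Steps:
14579/41200 + h/(12³) = 14579/41200 - 24171/(12³) = 14579*(1/41200) - 24171/1728 = 14579/41200 - 24171*1/1728 = 14579/41200 - 8057/576 = -20221931/1483200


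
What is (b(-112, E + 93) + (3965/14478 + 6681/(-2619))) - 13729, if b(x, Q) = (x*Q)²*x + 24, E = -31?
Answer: -22753075639754513/4213098 ≈ -5.4006e+9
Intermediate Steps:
b(x, Q) = 24 + Q²*x³ (b(x, Q) = (Q*x)²*x + 24 = (Q²*x²)*x + 24 = Q²*x³ + 24 = 24 + Q²*x³)
(b(-112, E + 93) + (3965/14478 + 6681/(-2619))) - 13729 = ((24 + (-31 + 93)²*(-112)³) + (3965/14478 + 6681/(-2619))) - 13729 = ((24 + 62²*(-1404928)) + (3965*(1/14478) + 6681*(-1/2619))) - 13729 = ((24 + 3844*(-1404928)) + (3965/14478 - 2227/873)) - 13729 = ((24 - 5400543232) - 9593687/4213098) - 13729 = (-5400543208 - 9593687/4213098) - 13729 = -22753017798132071/4213098 - 13729 = -22753075639754513/4213098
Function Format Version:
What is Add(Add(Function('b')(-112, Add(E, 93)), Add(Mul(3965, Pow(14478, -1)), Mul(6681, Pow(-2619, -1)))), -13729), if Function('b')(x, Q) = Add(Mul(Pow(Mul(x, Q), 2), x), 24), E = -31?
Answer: Rational(-22753075639754513, 4213098) ≈ -5.4006e+9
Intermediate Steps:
Function('b')(x, Q) = Add(24, Mul(Pow(Q, 2), Pow(x, 3))) (Function('b')(x, Q) = Add(Mul(Pow(Mul(Q, x), 2), x), 24) = Add(Mul(Mul(Pow(Q, 2), Pow(x, 2)), x), 24) = Add(Mul(Pow(Q, 2), Pow(x, 3)), 24) = Add(24, Mul(Pow(Q, 2), Pow(x, 3))))
Add(Add(Function('b')(-112, Add(E, 93)), Add(Mul(3965, Pow(14478, -1)), Mul(6681, Pow(-2619, -1)))), -13729) = Add(Add(Add(24, Mul(Pow(Add(-31, 93), 2), Pow(-112, 3))), Add(Mul(3965, Pow(14478, -1)), Mul(6681, Pow(-2619, -1)))), -13729) = Add(Add(Add(24, Mul(Pow(62, 2), -1404928)), Add(Mul(3965, Rational(1, 14478)), Mul(6681, Rational(-1, 2619)))), -13729) = Add(Add(Add(24, Mul(3844, -1404928)), Add(Rational(3965, 14478), Rational(-2227, 873))), -13729) = Add(Add(Add(24, -5400543232), Rational(-9593687, 4213098)), -13729) = Add(Add(-5400543208, Rational(-9593687, 4213098)), -13729) = Add(Rational(-22753017798132071, 4213098), -13729) = Rational(-22753075639754513, 4213098)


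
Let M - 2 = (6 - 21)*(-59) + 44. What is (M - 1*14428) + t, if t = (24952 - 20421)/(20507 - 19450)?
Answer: -14261798/1057 ≈ -13493.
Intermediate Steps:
M = 931 (M = 2 + ((6 - 21)*(-59) + 44) = 2 + (-15*(-59) + 44) = 2 + (885 + 44) = 2 + 929 = 931)
t = 4531/1057 ≈ 4.2867
(M - 1*14428) + t = (931 - 1*14428) + 4531/1057 = (931 - 14428) + 4531/1057 = -13497 + 4531/1057 = -14261798/1057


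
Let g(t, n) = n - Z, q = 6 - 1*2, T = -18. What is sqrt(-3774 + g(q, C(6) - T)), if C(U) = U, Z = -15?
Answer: 3*I*sqrt(415) ≈ 61.115*I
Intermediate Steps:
q = 4 (q = 6 - 2 = 4)
g(t, n) = 15 + n (g(t, n) = n - 1*(-15) = n + 15 = 15 + n)
sqrt(-3774 + g(q, C(6) - T)) = sqrt(-3774 + (15 + (6 - 1*(-18)))) = sqrt(-3774 + (15 + (6 + 18))) = sqrt(-3774 + (15 + 24)) = sqrt(-3774 + 39) = sqrt(-3735) = 3*I*sqrt(415)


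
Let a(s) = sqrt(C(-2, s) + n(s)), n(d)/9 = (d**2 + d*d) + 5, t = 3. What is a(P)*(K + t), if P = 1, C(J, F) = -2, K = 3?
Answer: 6*sqrt(61) ≈ 46.862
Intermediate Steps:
n(d) = 45 + 18*d**2 (n(d) = 9*((d**2 + d*d) + 5) = 9*((d**2 + d**2) + 5) = 9*(2*d**2 + 5) = 9*(5 + 2*d**2) = 45 + 18*d**2)
a(s) = sqrt(43 + 18*s**2) (a(s) = sqrt(-2 + (45 + 18*s**2)) = sqrt(43 + 18*s**2))
a(P)*(K + t) = sqrt(43 + 18*1**2)*(3 + 3) = sqrt(43 + 18*1)*6 = sqrt(43 + 18)*6 = sqrt(61)*6 = 6*sqrt(61)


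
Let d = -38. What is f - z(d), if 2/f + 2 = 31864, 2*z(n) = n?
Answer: 302690/15931 ≈ 19.000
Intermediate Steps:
z(n) = n/2
f = 1/15931 (f = 2/(-2 + 31864) = 2/31862 = 2*(1/31862) = 1/15931 ≈ 6.2771e-5)
f - z(d) = 1/15931 - (-38)/2 = 1/15931 - 1*(-19) = 1/15931 + 19 = 302690/15931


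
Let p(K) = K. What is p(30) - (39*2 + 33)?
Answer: -81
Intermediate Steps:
p(30) - (39*2 + 33) = 30 - (39*2 + 33) = 30 - (78 + 33) = 30 - 1*111 = 30 - 111 = -81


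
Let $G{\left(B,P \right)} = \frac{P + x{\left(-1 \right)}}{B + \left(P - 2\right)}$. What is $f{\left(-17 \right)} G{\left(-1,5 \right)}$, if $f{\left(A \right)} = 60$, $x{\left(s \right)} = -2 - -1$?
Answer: $120$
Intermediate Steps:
$x{\left(s \right)} = -1$ ($x{\left(s \right)} = -2 + 1 = -1$)
$G{\left(B,P \right)} = \frac{-1 + P}{-2 + B + P}$ ($G{\left(B,P \right)} = \frac{P - 1}{B + \left(P - 2\right)} = \frac{-1 + P}{B + \left(-2 + P\right)} = \frac{-1 + P}{-2 + B + P}$)
$f{\left(-17 \right)} G{\left(-1,5 \right)} = 60 \frac{-1 + 5}{-2 - 1 + 5} = 60 \cdot \frac{1}{2} \cdot 4 = 60 \cdot 2 = 120$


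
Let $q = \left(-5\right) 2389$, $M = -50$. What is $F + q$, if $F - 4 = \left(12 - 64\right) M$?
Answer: $-9341$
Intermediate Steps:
$q = -11945$
$F = 2604$ ($F = 4 + \left(12 - 64\right) \left(-50\right) = 4 - -2600 = 4 + 2600 = 2604$)
$F + q = 2604 - 11945 = -9341$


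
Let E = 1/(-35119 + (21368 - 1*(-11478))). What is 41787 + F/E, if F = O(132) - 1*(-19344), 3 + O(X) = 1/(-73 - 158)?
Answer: -10145588413/231 ≈ -4.3920e+7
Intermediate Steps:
O(X) = -694/231 (O(X) = -3 + 1/(-73 - 158) = -3 + 1/(-231) = -3 - 1/231 = -694/231)
F = 4467770/231 (F = -694/231 - 1*(-19344) = -694/231 + 19344 = 4467770/231 ≈ 19341.)
E = -1/2273 (E = 1/(-35119 + (21368 + 11478)) = 1/(-35119 + 32846) = 1/(-2273) = -1/2273 ≈ -0.00043995)
41787 + F/E = 41787 + 4467770/(231*(-1/2273)) = 41787 + (4467770/231)*(-2273) = 41787 - 10155241210/231 = -10145588413/231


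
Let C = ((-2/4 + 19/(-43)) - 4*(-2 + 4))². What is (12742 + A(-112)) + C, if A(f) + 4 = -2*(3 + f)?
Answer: 96413937/7396 ≈ 13036.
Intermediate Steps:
A(f) = -10 - 2*f (A(f) = -4 - 2*(3 + f) = -4 + (-6 - 2*f) = -10 - 2*f)
C = 591361/7396 (C = ((-2*¼ + 19*(-1/43)) - 4*2)² = ((-½ - 19/43) - 8)² = (-81/86 - 8)² = (-769/86)² = 591361/7396 ≈ 79.957)
(12742 + A(-112)) + C = (12742 + (-10 - 2*(-112))) + 591361/7396 = (12742 + (-10 + 224)) + 591361/7396 = (12742 + 214) + 591361/7396 = 12956 + 591361/7396 = 96413937/7396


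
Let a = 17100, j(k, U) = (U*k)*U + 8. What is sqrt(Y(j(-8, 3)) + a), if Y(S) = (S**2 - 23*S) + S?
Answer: 2*sqrt(5651) ≈ 150.35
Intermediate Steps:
j(k, U) = 8 + k*U**2 (j(k, U) = k*U**2 + 8 = 8 + k*U**2)
Y(S) = S**2 - 22*S
sqrt(Y(j(-8, 3)) + a) = sqrt((8 - 8*3**2)*(-22 + (8 - 8*3**2)) + 17100) = sqrt((8 - 8*9)*(-22 + (8 - 8*9)) + 17100) = sqrt((8 - 72)*(-22 + (8 - 72)) + 17100) = sqrt(-64*(-22 - 64) + 17100) = sqrt(-64*(-86) + 17100) = sqrt(5504 + 17100) = sqrt(22604) = 2*sqrt(5651)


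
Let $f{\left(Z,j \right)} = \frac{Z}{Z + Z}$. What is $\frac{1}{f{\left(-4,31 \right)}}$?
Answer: $2$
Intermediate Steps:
$f{\left(Z,j \right)} = \frac{1}{2}$ ($f{\left(Z,j \right)} = \frac{Z}{2 Z} = Z \frac{1}{2 Z} = \frac{1}{2}$)
$\frac{1}{f{\left(-4,31 \right)}} = \frac{1}{\frac{1}{2}} = 2$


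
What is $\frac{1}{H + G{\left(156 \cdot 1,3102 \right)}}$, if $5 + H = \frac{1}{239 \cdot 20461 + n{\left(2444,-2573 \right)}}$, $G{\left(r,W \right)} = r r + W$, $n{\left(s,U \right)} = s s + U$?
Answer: $\frac{10860742}{297942735287} \approx 3.6452 \cdot 10^{-5}$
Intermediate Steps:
$n{\left(s,U \right)} = U + s^{2}$ ($n{\left(s,U \right)} = s^{2} + U = U + s^{2}$)
$G{\left(r,W \right)} = W + r^{2}$ ($G{\left(r,W \right)} = r^{2} + W = W + r^{2}$)
$H = - \frac{54303709}{10860742}$ ($H = -5 + \frac{1}{239 \cdot 20461 - \left(2573 - 2444^{2}\right)} = -5 + \frac{1}{4890179 + \left(-2573 + 5973136\right)} = -5 + \frac{1}{4890179 + 5970563} = -5 + \frac{1}{10860742} = - \frac{54303709}{10860742} \approx -5.0$)
$\frac{1}{H + G{\left(156 \cdot 1,3102 \right)}} = \frac{1}{- \frac{54303709}{10860742} + \left(3102 + \left(156 \cdot 1\right)^{2}\right)} = \frac{1}{- \frac{54303709}{10860742} + \left(3102 + 156^{2}\right)} = \frac{1}{- \frac{54303709}{10860742} + \left(3102 + 24336\right)} = \frac{1}{- \frac{54303709}{10860742} + 27438} = \frac{1}{\frac{297942735287}{10860742}} = \frac{10860742}{297942735287}$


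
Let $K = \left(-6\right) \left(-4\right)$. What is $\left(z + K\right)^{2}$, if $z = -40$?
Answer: $256$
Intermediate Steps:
$K = 24$
$\left(z + K\right)^{2} = \left(-40 + 24\right)^{2} = \left(-16\right)^{2} = 256$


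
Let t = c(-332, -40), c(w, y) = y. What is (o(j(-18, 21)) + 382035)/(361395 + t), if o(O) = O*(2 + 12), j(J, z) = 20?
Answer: 76463/72271 ≈ 1.0580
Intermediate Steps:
t = -40
o(O) = 14*O (o(O) = O*14 = 14*O)
(o(j(-18, 21)) + 382035)/(361395 + t) = (14*20 + 382035)/(361395 - 40) = (280 + 382035)/361355 = 382315*(1/361355) = 76463/72271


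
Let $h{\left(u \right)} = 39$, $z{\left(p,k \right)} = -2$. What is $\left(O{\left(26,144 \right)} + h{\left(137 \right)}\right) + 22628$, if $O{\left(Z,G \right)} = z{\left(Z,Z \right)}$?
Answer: $22665$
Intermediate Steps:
$O{\left(Z,G \right)} = -2$
$\left(O{\left(26,144 \right)} + h{\left(137 \right)}\right) + 22628 = \left(-2 + 39\right) + 22628 = 37 + 22628 = 22665$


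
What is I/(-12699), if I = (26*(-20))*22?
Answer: 11440/12699 ≈ 0.90086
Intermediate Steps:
I = -11440 (I = -520*22 = -11440)
I/(-12699) = -11440/(-12699) = -11440*(-1/12699) = 11440/12699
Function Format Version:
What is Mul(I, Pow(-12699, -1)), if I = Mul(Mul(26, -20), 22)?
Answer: Rational(11440, 12699) ≈ 0.90086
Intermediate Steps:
I = -11440 (I = Mul(-520, 22) = -11440)
Mul(I, Pow(-12699, -1)) = Mul(-11440, Pow(-12699, -1)) = Mul(-11440, Rational(-1, 12699)) = Rational(11440, 12699)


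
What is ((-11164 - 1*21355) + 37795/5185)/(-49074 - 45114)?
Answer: 8428661/24418239 ≈ 0.34518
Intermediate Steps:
((-11164 - 1*21355) + 37795/5185)/(-49074 - 45114) = ((-11164 - 21355) + 37795*(1/5185))/(-94188) = (-32519 + 7559/1037)*(-1/94188) = -33714644/1037*(-1/94188) = 8428661/24418239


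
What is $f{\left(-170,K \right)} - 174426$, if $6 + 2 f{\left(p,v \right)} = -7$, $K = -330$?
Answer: $- \frac{348865}{2} \approx -1.7443 \cdot 10^{5}$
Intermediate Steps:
$f{\left(p,v \right)} = - \frac{13}{2}$ ($f{\left(p,v \right)} = -3 + \frac{1}{2} \left(-7\right) = -3 - \frac{7}{2} = - \frac{13}{2}$)
$f{\left(-170,K \right)} - 174426 = - \frac{13}{2} - 174426 = - \frac{348865}{2}$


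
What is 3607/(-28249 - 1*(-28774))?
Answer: 3607/525 ≈ 6.8705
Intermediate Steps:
3607/(-28249 - 1*(-28774)) = 3607/(-28249 + 28774) = 3607/525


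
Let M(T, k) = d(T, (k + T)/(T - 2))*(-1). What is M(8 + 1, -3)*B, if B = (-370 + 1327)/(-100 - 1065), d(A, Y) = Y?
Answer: 5742/8155 ≈ 0.70411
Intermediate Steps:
B = -957/1165 (B = 957/(-1165) = 957*(-1/1165) = -957/1165 ≈ -0.82146)
M(T, k) = -(T + k)/(-2 + T) (M(T, k) = ((k + T)/(T - 2))*(-1) = ((T + k)/(-2 + T))*(-1) = -(T + k)/(-2 + T))
M(8 + 1, -3)*B = ((-(8 + 1) - 1*(-3))/(-2 + (8 + 1)))*(-957/1165) = ((-1*9 + 3)/(-2 + 9))*(-957/1165) = ((-9 + 3)/7)*(-957/1165) = ((⅐)*(-6))*(-957/1165) = -6/7*(-957/1165) = 5742/8155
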